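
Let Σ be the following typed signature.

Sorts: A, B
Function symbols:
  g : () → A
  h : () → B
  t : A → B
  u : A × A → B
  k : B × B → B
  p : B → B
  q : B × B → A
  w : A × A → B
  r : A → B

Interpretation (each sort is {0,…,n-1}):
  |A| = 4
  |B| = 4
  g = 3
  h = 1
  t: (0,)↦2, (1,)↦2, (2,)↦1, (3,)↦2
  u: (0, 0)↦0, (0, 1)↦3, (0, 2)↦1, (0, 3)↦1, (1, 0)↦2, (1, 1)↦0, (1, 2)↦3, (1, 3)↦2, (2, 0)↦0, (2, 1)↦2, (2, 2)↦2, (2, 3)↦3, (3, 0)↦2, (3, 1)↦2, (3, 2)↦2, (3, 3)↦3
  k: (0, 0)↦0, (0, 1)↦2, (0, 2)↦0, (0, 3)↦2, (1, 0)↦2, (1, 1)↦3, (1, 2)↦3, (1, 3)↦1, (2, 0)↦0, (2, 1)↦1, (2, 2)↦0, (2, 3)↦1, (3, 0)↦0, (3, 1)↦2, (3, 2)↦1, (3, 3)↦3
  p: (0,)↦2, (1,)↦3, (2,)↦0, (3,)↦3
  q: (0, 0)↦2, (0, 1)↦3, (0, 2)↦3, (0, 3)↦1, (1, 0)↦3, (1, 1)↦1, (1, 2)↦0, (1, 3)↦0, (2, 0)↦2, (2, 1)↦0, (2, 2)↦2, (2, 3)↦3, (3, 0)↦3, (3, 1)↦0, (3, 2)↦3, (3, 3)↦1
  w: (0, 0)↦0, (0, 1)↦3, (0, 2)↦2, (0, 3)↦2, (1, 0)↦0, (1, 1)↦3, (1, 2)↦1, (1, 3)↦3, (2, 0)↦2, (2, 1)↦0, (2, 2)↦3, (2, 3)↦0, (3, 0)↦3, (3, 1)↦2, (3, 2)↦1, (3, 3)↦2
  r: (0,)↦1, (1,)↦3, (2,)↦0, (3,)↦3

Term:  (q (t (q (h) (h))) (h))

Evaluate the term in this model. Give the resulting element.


value = 0

  h = 1
  h = 1
  (q (h) (h)) = q(1, 1) = 1
  (t (q (h) (h))) = t(1,) = 2
  h = 1
  (q (t (q (h) (h))) (h)) = q(2, 1) = 0


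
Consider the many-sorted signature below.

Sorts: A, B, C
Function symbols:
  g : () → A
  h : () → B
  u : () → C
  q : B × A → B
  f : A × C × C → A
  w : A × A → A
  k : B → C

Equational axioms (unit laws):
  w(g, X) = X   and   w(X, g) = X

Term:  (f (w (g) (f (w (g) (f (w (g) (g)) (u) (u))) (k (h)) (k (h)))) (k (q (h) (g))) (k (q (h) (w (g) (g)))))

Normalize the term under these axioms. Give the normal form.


1. (f (w (g) (f (w (g) (f (w (g) (g)) (u) (u))) (k (h)) (k (h)))) (k (q (h) (g))) (k (q (h) (w (g) (g)))))  →  (f (f (w (g) (f (w (g) (g)) (u) (u))) (k (h)) (k (h))) (k (q (h) (g))) (k (q (h) (w (g) (g)))))
2. (f (f (w (g) (f (w (g) (g)) (u) (u))) (k (h)) (k (h))) (k (q (h) (g))) (k (q (h) (w (g) (g)))))  →  (f (f (f (w (g) (g)) (u) (u)) (k (h)) (k (h))) (k (q (h) (g))) (k (q (h) (w (g) (g)))))
3. (f (f (f (w (g) (g)) (u) (u)) (k (h)) (k (h))) (k (q (h) (g))) (k (q (h) (w (g) (g)))))  →  (f (f (f (g) (u) (u)) (k (h)) (k (h))) (k (q (h) (g))) (k (q (h) (w (g) (g)))))
4. (f (f (f (g) (u) (u)) (k (h)) (k (h))) (k (q (h) (g))) (k (q (h) (w (g) (g)))))  →  (f (f (f (g) (u) (u)) (k (h)) (k (h))) (k (q (h) (g))) (k (q (h) (g))))

normal form = (f (f (f (g) (u) (u)) (k (h)) (k (h))) (k (q (h) (g))) (k (q (h) (g))))


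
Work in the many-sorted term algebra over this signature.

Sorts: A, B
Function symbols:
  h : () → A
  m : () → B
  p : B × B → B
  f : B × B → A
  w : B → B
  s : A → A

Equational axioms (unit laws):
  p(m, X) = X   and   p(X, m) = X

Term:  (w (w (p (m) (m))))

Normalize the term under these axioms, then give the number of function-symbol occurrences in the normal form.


1. (w (w (p (m) (m))))  →  (w (w (m)))
normal form: (w (w (m)))

size = 3


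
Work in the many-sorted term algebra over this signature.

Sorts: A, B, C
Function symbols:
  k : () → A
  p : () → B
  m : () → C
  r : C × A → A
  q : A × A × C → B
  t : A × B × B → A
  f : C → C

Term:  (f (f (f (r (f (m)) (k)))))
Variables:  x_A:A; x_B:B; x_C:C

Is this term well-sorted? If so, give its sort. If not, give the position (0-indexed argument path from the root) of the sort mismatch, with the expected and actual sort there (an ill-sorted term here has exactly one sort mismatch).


          (m) : C
        (f (m)) : C
        (k) : A
      (r (f (m)) (k)) : A
    (f (r (f (m)) (k))) : ✗ arg 0 at [0, 0, 0] has sort A, expected C

ill-sorted at position [0, 0, 0]: expected C, got A


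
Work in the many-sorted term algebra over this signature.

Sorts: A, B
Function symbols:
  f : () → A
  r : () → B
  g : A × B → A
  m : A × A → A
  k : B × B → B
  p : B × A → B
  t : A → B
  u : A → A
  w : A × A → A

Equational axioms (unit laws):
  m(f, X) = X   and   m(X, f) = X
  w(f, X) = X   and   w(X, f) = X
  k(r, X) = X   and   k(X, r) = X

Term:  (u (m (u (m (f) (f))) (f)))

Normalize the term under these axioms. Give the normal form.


normal form = (u (u (f)))

1. (u (m (u (m (f) (f))) (f)))  →  (u (u (m (f) (f))))
2. (u (u (m (f) (f))))  →  (u (u (f)))


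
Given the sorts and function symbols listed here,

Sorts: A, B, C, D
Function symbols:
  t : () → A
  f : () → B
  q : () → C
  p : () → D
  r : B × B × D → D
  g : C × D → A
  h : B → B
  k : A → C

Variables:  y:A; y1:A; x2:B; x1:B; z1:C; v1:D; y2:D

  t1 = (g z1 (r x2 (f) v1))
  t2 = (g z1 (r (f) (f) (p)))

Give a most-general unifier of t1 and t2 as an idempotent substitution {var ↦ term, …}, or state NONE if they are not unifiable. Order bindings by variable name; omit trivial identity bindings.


{v1 ↦ (p), x2 ↦ (f)}


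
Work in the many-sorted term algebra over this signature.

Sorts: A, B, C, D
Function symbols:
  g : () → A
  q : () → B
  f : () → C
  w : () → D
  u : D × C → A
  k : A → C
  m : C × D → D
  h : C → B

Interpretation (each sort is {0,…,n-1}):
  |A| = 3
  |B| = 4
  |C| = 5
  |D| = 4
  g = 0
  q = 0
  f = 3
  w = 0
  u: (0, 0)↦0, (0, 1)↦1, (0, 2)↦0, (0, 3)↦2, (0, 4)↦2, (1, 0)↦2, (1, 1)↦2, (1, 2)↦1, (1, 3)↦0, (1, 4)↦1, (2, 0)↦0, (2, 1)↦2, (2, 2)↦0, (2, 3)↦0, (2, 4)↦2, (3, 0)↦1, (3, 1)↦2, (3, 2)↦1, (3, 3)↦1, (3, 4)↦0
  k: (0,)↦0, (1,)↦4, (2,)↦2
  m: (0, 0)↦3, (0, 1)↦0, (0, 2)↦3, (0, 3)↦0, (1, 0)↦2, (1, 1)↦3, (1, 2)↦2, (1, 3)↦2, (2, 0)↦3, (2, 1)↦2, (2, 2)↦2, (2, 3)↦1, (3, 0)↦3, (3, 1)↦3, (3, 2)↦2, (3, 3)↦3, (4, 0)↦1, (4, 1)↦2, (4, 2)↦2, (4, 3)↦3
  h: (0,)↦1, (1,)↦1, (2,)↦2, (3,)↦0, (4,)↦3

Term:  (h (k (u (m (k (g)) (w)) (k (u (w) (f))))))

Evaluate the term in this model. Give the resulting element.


value = 3

  g = 0
  (k (g)) = k(0,) = 0
  w = 0
  (m (k (g)) (w)) = m(0, 0) = 3
  w = 0
  f = 3
  (u (w) (f)) = u(0, 3) = 2
  (k (u (w) (f))) = k(2,) = 2
  (u (m (k (g)) (w)) (k (u (w) (f)))) = u(3, 2) = 1
  (k (u (m (k (g)) (w)) (k (u (w) (f))))) = k(1,) = 4
  (h (k (u (m (k (g)) (w)) (k (u (w) (f)))))) = h(4,) = 3


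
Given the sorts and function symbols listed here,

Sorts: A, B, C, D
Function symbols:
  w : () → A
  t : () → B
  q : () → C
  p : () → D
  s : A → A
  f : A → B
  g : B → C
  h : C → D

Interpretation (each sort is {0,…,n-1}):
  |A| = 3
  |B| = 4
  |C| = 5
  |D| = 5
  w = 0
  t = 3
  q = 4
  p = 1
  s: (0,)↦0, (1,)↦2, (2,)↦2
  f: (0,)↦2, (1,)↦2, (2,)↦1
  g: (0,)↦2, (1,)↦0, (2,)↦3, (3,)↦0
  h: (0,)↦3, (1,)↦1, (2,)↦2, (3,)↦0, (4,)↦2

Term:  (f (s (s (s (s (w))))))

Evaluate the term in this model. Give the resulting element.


value = 2

  w = 0
  (s (w)) = s(0,) = 0
  (s (s (w))) = s(0,) = 0
  (s (s (s (w)))) = s(0,) = 0
  (s (s (s (s (w))))) = s(0,) = 0
  (f (s (s (s (s (w)))))) = f(0,) = 2


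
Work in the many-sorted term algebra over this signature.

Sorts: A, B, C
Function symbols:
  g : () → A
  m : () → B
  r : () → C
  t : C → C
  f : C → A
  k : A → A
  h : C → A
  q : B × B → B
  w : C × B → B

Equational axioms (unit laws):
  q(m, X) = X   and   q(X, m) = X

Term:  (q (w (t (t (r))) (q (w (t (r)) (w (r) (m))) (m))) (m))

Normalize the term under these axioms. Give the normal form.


normal form = (w (t (t (r))) (w (t (r)) (w (r) (m))))

1. (q (w (t (t (r))) (q (w (t (r)) (w (r) (m))) (m))) (m))  →  (w (t (t (r))) (q (w (t (r)) (w (r) (m))) (m)))
2. (w (t (t (r))) (q (w (t (r)) (w (r) (m))) (m)))  →  (w (t (t (r))) (w (t (r)) (w (r) (m))))


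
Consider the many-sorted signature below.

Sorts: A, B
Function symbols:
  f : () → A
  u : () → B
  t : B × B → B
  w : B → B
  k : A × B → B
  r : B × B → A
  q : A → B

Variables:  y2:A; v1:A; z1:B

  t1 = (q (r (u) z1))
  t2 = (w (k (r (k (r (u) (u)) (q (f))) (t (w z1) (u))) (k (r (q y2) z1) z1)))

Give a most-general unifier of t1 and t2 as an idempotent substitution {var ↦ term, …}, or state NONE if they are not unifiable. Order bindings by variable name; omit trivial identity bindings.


head clash or occurs-check failure — not unifiable

NONE (not unifiable)


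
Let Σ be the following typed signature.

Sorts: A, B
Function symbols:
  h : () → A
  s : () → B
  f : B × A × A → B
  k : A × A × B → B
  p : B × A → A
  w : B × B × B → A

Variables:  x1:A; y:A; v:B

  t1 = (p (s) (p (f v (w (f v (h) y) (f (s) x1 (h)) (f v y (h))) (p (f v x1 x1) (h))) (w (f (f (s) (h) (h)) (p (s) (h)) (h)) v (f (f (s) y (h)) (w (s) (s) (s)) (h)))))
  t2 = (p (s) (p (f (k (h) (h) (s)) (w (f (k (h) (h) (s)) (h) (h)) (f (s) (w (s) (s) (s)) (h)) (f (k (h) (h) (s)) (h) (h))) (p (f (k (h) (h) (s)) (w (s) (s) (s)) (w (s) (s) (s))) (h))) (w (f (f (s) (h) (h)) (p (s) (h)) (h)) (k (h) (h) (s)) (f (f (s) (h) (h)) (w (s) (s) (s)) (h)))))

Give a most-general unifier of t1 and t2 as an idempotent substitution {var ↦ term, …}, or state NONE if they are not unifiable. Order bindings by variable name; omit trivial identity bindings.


{v ↦ (k (h) (h) (s)), x1 ↦ (w (s) (s) (s)), y ↦ (h)}


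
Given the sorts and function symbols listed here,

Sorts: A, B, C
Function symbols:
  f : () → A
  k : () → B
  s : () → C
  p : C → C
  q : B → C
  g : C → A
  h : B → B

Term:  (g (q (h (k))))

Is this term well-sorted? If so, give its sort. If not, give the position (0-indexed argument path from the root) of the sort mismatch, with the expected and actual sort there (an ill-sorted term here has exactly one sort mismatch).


well-sorted; sort = A

      (k) : B
    (h (k)) : B
  (q (h (k))) : C
(g (q (h (k)))) : A


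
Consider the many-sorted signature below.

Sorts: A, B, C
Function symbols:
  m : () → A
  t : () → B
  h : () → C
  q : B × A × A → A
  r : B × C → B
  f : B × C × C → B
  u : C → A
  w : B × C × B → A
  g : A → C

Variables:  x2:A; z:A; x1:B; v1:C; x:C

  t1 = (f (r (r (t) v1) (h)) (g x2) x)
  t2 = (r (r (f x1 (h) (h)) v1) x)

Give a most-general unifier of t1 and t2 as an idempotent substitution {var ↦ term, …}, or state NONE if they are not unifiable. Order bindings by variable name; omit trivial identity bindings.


NONE (not unifiable)

head clash or occurs-check failure — not unifiable


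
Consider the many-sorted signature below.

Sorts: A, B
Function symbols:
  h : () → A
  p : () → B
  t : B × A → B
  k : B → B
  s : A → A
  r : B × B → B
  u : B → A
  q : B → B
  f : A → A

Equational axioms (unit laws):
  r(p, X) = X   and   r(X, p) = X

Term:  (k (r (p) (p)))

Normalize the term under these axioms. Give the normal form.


1. (k (r (p) (p)))  →  (k (p))

normal form = (k (p))


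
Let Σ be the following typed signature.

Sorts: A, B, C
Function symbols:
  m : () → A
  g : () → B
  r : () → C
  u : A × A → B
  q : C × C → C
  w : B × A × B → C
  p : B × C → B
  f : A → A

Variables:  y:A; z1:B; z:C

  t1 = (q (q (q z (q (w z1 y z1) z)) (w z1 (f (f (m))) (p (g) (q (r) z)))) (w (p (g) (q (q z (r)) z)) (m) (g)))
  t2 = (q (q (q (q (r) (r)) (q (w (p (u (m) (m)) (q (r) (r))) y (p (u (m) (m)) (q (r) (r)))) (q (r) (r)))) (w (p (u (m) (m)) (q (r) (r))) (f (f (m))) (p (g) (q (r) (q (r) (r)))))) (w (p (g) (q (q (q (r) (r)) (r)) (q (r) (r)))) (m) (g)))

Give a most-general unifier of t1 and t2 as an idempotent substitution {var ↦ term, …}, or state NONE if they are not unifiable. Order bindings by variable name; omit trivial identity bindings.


{z ↦ (q (r) (r)), z1 ↦ (p (u (m) (m)) (q (r) (r)))}


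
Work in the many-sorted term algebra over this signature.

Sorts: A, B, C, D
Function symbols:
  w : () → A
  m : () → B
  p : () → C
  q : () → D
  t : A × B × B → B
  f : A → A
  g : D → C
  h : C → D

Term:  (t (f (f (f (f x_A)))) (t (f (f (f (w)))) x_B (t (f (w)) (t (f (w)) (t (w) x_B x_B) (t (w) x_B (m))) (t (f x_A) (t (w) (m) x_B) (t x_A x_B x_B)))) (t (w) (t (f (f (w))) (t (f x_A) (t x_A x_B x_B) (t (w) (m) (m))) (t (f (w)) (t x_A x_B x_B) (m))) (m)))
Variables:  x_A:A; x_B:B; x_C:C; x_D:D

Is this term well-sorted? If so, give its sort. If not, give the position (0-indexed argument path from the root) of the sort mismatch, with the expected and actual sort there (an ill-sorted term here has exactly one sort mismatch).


          x_A : A
        (f x_A) : A
      (f (f x_A)) : A
    (f (f (f x_A))) : A
  (f (f (f (f x_A)))) : A
          (w) : A
        (f (w)) : A
      (f (f (w))) : A
    (f (f (f (w)))) : A
    x_B : B
        (w) : A
      (f (w)) : A
          (w) : A
        (f (w)) : A
          (w) : A
          x_B : B
          x_B : B
        (t (w) x_B x_B) : B
          (w) : A
          x_B : B
          (m) : B
        (t (w) x_B (m)) : B
      (t (f (w)) (t (w) x_B x_B) (t (w) x_B (m))) : B
          x_A : A
        (f x_A) : A
          (w) : A
          (m) : B
          x_B : B
        (t (w) (m) x_B) : B
          x_A : A
          x_B : B
          x_B : B
        (t x_A x_B x_B) : B
      (t (f x_A) (t (w) (m) x_B) (t x_A x_B x_B)) : B
    (t (f (w)) (t (f (w)) (t (w) x_B x_B) (t (w) x_B (m))) (t (f x_A) (t (w) (m) x_B) (t x_A x_B x_B))) : B
  (t (f (f (f (w)))) x_B (t (f (w)) (t (f (w)) (t (w) x_B x_B) (t (w) x_B (m))) (t (f x_A) (t (w) (m) x_B) (t x_A x_B x_B)))) : B
    (w) : A
          (w) : A
        (f (w)) : A
      (f (f (w))) : A
          x_A : A
        (f x_A) : A
          x_A : A
          x_B : B
          x_B : B
        (t x_A x_B x_B) : B
          (w) : A
          (m) : B
          (m) : B
        (t (w) (m) (m)) : B
      (t (f x_A) (t x_A x_B x_B) (t (w) (m) (m))) : B
          (w) : A
        (f (w)) : A
          x_A : A
          x_B : B
          x_B : B
        (t x_A x_B x_B) : B
        (m) : B
      (t (f (w)) (t x_A x_B x_B) (m)) : B
    (t (f (f (w))) (t (f x_A) (t x_A x_B x_B) (t (w) (m) (m))) (t (f (w)) (t x_A x_B x_B) (m))) : B
    (m) : B
  (t (w) (t (f (f (w))) (t (f x_A) (t x_A x_B x_B) (t (w) (m) (m))) (t (f (w)) (t x_A x_B x_B) (m))) (m)) : B
(t (f (f (f (f x_A)))) (t (f (f (f (w)))) x_B (t (f (w)) (t (f (w)) (t (w) x_B x_B) (t (w) x_B (m))) (t (f x_A) (t (w) (m) x_B) (t x_A x_B x_B)))) (t (w) (t (f (f (w))) (t (f x_A) (t x_A x_B x_B) (t (w) (m) (m))) (t (f (w)) (t x_A x_B x_B) (m))) (m))) : B

well-sorted; sort = B


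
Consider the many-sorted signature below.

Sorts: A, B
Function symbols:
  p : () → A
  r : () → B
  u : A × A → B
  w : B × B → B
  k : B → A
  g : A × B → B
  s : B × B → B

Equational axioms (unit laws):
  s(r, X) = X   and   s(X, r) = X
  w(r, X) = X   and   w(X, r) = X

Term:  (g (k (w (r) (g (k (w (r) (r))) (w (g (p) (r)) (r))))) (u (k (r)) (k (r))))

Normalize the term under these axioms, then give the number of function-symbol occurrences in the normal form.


1. (g (k (w (r) (g (k (w (r) (r))) (w (g (p) (r)) (r))))) (u (k (r)) (k (r))))  →  (g (k (g (k (w (r) (r))) (w (g (p) (r)) (r)))) (u (k (r)) (k (r))))
2. (g (k (g (k (w (r) (r))) (w (g (p) (r)) (r)))) (u (k (r)) (k (r))))  →  (g (k (g (k (r)) (w (g (p) (r)) (r)))) (u (k (r)) (k (r))))
3. (g (k (g (k (r)) (w (g (p) (r)) (r)))) (u (k (r)) (k (r))))  →  (g (k (g (k (r)) (g (p) (r)))) (u (k (r)) (k (r))))
normal form: (g (k (g (k (r)) (g (p) (r)))) (u (k (r)) (k (r))))

size = 13


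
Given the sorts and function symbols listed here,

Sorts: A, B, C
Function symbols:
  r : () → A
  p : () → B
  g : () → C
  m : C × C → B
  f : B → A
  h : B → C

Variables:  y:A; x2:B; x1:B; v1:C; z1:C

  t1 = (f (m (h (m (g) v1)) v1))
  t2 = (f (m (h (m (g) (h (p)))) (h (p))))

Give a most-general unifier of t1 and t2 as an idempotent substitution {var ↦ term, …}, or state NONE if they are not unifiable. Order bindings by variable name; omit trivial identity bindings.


{v1 ↦ (h (p))}


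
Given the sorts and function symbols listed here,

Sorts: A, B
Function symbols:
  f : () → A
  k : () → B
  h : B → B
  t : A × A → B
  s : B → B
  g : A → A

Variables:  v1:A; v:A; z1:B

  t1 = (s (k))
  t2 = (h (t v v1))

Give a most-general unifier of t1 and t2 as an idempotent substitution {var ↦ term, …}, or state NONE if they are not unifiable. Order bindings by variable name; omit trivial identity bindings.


head clash or occurs-check failure — not unifiable

NONE (not unifiable)


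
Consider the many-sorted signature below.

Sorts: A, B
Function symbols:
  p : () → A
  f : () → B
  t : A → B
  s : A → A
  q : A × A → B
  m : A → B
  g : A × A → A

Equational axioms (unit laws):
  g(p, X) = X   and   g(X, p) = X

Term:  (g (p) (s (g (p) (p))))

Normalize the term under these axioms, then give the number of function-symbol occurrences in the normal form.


1. (g (p) (s (g (p) (p))))  →  (s (g (p) (p)))
2. (s (g (p) (p)))  →  (s (p))
normal form: (s (p))

size = 2


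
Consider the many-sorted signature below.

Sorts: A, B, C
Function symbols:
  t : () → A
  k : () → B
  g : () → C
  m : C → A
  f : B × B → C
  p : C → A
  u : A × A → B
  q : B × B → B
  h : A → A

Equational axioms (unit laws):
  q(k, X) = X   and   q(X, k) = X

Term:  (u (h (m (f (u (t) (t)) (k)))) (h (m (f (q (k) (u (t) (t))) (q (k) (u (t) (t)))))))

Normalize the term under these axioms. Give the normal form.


1. (u (h (m (f (u (t) (t)) (k)))) (h (m (f (q (k) (u (t) (t))) (q (k) (u (t) (t)))))))  →  (u (h (m (f (u (t) (t)) (k)))) (h (m (f (u (t) (t)) (q (k) (u (t) (t)))))))
2. (u (h (m (f (u (t) (t)) (k)))) (h (m (f (u (t) (t)) (q (k) (u (t) (t)))))))  →  (u (h (m (f (u (t) (t)) (k)))) (h (m (f (u (t) (t)) (u (t) (t))))))

normal form = (u (h (m (f (u (t) (t)) (k)))) (h (m (f (u (t) (t)) (u (t) (t))))))


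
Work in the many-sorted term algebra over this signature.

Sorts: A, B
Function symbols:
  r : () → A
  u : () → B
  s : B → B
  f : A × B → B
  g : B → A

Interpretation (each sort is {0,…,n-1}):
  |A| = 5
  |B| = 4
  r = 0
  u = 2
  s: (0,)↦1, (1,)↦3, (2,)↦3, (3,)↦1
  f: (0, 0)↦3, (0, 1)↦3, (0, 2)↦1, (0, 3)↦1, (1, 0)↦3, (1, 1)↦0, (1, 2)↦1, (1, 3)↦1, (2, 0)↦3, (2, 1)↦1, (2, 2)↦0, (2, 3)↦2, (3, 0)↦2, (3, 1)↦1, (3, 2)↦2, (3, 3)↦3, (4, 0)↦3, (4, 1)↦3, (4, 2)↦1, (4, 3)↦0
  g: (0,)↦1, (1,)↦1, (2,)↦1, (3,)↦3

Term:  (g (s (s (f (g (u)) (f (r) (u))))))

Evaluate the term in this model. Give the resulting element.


  u = 2
  (g (u)) = g(2,) = 1
  r = 0
  u = 2
  (f (r) (u)) = f(0, 2) = 1
  (f (g (u)) (f (r) (u))) = f(1, 1) = 0
  (s (f (g (u)) (f (r) (u)))) = s(0,) = 1
  (s (s (f (g (u)) (f (r) (u))))) = s(1,) = 3
  (g (s (s (f (g (u)) (f (r) (u)))))) = g(3,) = 3

value = 3


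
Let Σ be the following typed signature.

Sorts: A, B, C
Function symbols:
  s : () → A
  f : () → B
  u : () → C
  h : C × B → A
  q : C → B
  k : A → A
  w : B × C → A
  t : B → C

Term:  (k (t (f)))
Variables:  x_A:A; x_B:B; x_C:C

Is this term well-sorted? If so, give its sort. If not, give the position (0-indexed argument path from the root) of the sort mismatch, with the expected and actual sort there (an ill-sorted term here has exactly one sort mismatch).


    (f) : B
  (t (f)) : C
(k (t (f))) : ✗ arg 0 at [0] has sort C, expected A

ill-sorted at position [0]: expected A, got C


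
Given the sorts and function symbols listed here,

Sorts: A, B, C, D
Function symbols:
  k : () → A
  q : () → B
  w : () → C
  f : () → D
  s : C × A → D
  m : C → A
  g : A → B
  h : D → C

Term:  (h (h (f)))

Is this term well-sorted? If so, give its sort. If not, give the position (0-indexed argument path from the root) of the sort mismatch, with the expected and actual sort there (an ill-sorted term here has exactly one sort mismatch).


    (f) : D
  (h (f)) : C
(h (h (f))) : ✗ arg 0 at [0] has sort C, expected D

ill-sorted at position [0]: expected D, got C


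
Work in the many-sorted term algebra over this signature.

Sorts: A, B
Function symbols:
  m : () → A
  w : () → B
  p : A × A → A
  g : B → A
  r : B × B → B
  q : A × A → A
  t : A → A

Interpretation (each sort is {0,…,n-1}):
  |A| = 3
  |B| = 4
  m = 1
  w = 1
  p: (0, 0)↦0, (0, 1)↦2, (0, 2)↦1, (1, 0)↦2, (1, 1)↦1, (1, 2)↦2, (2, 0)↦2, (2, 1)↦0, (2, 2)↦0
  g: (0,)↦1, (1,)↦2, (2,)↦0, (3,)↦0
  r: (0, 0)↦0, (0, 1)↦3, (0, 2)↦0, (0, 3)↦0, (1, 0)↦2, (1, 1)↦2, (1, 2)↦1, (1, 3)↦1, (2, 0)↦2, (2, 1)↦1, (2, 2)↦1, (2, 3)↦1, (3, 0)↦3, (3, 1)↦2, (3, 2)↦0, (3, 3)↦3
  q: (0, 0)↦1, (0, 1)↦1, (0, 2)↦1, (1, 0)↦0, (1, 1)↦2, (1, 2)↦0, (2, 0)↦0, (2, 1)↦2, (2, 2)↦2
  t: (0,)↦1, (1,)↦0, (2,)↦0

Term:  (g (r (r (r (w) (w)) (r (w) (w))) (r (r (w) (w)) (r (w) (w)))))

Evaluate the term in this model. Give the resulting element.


  w = 1
  w = 1
  (r (w) (w)) = r(1, 1) = 2
  w = 1
  w = 1
  (r (w) (w)) = r(1, 1) = 2
  (r (r (w) (w)) (r (w) (w))) = r(2, 2) = 1
  w = 1
  w = 1
  (r (w) (w)) = r(1, 1) = 2
  w = 1
  w = 1
  (r (w) (w)) = r(1, 1) = 2
  (r (r (w) (w)) (r (w) (w))) = r(2, 2) = 1
  (r (r (r (w) (w)) (r (w) (w))) (r (r (w) (w)) (r (w) (w)))) = r(1, 1) = 2
  (g (r (r (r (w) (w)) (r (w) (w))) (r (r (w) (w)) (r (w) (w))))) = g(2,) = 0

value = 0


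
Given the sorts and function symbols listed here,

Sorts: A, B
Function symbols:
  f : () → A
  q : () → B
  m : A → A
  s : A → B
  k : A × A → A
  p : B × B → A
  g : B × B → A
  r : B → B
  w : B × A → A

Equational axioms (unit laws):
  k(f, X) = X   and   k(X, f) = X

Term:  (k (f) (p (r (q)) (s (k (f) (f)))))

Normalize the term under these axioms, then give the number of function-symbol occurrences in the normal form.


size = 5

1. (k (f) (p (r (q)) (s (k (f) (f)))))  →  (p (r (q)) (s (k (f) (f))))
2. (p (r (q)) (s (k (f) (f))))  →  (p (r (q)) (s (f)))
normal form: (p (r (q)) (s (f)))


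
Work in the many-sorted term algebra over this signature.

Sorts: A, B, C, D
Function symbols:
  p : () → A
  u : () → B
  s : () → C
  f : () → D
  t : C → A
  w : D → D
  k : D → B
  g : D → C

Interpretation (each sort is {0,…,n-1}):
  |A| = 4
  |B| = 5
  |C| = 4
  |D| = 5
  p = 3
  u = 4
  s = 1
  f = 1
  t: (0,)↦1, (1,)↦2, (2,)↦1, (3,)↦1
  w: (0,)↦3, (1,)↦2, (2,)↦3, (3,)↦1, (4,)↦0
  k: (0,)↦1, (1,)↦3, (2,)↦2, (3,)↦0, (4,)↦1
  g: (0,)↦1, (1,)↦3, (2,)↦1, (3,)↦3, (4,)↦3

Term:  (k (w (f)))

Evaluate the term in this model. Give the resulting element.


  f = 1
  (w (f)) = w(1,) = 2
  (k (w (f))) = k(2,) = 2

value = 2


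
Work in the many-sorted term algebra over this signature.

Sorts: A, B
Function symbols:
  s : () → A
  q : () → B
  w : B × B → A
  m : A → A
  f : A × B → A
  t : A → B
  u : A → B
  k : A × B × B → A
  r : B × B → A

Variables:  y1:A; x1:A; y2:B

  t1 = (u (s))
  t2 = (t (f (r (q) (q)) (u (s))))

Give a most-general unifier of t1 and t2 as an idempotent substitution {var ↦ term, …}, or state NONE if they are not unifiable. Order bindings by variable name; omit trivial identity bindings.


head clash or occurs-check failure — not unifiable

NONE (not unifiable)


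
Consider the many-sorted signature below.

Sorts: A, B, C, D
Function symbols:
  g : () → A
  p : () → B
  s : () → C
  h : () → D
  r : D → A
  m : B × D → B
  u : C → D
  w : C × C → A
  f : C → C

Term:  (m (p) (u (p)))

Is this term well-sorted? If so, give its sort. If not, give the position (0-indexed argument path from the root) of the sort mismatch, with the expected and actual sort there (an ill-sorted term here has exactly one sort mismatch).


  (p) : B
    (p) : B
  (u (p)) : ✗ arg 0 at [1, 0] has sort B, expected C

ill-sorted at position [1, 0]: expected C, got B


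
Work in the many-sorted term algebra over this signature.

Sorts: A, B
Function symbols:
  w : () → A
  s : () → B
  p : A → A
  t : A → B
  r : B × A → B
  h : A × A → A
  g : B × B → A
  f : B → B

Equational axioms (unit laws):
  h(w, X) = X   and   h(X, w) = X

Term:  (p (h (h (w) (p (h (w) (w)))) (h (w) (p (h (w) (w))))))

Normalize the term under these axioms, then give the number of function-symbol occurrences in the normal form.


1. (p (h (h (w) (p (h (w) (w)))) (h (w) (p (h (w) (w))))))  →  (p (h (p (h (w) (w))) (h (w) (p (h (w) (w))))))
2. (p (h (p (h (w) (w))) (h (w) (p (h (w) (w))))))  →  (p (h (p (w)) (h (w) (p (h (w) (w))))))
3. (p (h (p (w)) (h (w) (p (h (w) (w))))))  →  (p (h (p (w)) (p (h (w) (w)))))
4. (p (h (p (w)) (p (h (w) (w)))))  →  (p (h (p (w)) (p (w))))
normal form: (p (h (p (w)) (p (w))))

size = 6


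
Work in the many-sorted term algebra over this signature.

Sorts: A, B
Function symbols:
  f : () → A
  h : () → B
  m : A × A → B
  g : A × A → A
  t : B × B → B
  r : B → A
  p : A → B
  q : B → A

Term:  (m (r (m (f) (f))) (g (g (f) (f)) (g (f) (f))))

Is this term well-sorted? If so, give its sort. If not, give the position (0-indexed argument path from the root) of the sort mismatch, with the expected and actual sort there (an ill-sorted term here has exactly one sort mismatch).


      (f) : A
      (f) : A
    (m (f) (f)) : B
  (r (m (f) (f))) : A
      (f) : A
      (f) : A
    (g (f) (f)) : A
      (f) : A
      (f) : A
    (g (f) (f)) : A
  (g (g (f) (f)) (g (f) (f))) : A
(m (r (m (f) (f))) (g (g (f) (f)) (g (f) (f)))) : B

well-sorted; sort = B


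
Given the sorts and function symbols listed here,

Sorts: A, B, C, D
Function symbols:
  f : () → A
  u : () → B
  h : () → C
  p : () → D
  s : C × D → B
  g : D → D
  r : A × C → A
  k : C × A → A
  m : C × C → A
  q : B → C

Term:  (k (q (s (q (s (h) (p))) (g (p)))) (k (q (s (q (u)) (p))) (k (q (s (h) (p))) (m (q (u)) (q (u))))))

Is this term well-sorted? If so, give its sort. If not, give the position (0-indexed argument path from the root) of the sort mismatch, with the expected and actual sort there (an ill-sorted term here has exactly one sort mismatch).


          (h) : C
          (p) : D
        (s (h) (p)) : B
      (q (s (h) (p))) : C
        (p) : D
      (g (p)) : D
    (s (q (s (h) (p))) (g (p))) : B
  (q (s (q (s (h) (p))) (g (p)))) : C
          (u) : B
        (q (u)) : C
        (p) : D
      (s (q (u)) (p)) : B
    (q (s (q (u)) (p))) : C
          (h) : C
          (p) : D
        (s (h) (p)) : B
      (q (s (h) (p))) : C
          (u) : B
        (q (u)) : C
          (u) : B
        (q (u)) : C
      (m (q (u)) (q (u))) : A
    (k (q (s (h) (p))) (m (q (u)) (q (u)))) : A
  (k (q (s (q (u)) (p))) (k (q (s (h) (p))) (m (q (u)) (q (u))))) : A
(k (q (s (q (s (h) (p))) (g (p)))) (k (q (s (q (u)) (p))) (k (q (s (h) (p))) (m (q (u)) (q (u)))))) : A

well-sorted; sort = A


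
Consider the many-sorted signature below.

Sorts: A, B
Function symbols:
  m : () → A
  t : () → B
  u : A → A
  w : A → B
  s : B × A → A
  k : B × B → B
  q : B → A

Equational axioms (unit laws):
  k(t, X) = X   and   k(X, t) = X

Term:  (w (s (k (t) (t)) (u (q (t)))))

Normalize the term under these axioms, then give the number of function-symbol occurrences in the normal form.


size = 6

1. (w (s (k (t) (t)) (u (q (t)))))  →  (w (s (t) (u (q (t)))))
normal form: (w (s (t) (u (q (t)))))


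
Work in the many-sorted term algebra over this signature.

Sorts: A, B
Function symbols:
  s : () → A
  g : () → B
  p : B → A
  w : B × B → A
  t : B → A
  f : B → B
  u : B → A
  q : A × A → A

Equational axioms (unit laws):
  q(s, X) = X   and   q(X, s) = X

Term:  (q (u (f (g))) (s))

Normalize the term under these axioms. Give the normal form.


1. (q (u (f (g))) (s))  →  (u (f (g)))

normal form = (u (f (g)))


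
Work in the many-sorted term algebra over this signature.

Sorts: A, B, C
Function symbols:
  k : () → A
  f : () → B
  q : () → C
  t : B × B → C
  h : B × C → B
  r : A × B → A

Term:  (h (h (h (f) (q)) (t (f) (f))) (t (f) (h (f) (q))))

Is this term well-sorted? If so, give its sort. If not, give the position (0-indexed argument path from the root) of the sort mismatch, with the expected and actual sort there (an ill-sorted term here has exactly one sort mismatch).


      (f) : B
      (q) : C
    (h (f) (q)) : B
      (f) : B
      (f) : B
    (t (f) (f)) : C
  (h (h (f) (q)) (t (f) (f))) : B
    (f) : B
      (f) : B
      (q) : C
    (h (f) (q)) : B
  (t (f) (h (f) (q))) : C
(h (h (h (f) (q)) (t (f) (f))) (t (f) (h (f) (q)))) : B

well-sorted; sort = B


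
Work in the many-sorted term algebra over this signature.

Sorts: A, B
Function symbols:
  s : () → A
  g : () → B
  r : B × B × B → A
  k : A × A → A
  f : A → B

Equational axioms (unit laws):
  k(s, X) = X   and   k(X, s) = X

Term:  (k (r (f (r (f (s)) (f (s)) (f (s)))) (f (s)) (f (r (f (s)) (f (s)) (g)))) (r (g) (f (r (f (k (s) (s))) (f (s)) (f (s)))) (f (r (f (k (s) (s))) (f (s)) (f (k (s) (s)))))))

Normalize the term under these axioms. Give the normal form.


normal form = (k (r (f (r (f (s)) (f (s)) (f (s)))) (f (s)) (f (r (f (s)) (f (s)) (g)))) (r (g) (f (r (f (s)) (f (s)) (f (s)))) (f (r (f (s)) (f (s)) (f (s))))))

1. (k (r (f (r (f (s)) (f (s)) (f (s)))) (f (s)) (f (r (f (s)) (f (s)) (g)))) (r (g) (f (r (f (k (s) (s))) (f (s)) (f (s)))) (f (r (f (k (s) (s))) (f (s)) (f (k (s) (s)))))))  →  (k (r (f (r (f (s)) (f (s)) (f (s)))) (f (s)) (f (r (f (s)) (f (s)) (g)))) (r (g) (f (r (f (s)) (f (s)) (f (s)))) (f (r (f (k (s) (s))) (f (s)) (f (k (s) (s)))))))
2. (k (r (f (r (f (s)) (f (s)) (f (s)))) (f (s)) (f (r (f (s)) (f (s)) (g)))) (r (g) (f (r (f (s)) (f (s)) (f (s)))) (f (r (f (k (s) (s))) (f (s)) (f (k (s) (s)))))))  →  (k (r (f (r (f (s)) (f (s)) (f (s)))) (f (s)) (f (r (f (s)) (f (s)) (g)))) (r (g) (f (r (f (s)) (f (s)) (f (s)))) (f (r (f (s)) (f (s)) (f (k (s) (s)))))))
3. (k (r (f (r (f (s)) (f (s)) (f (s)))) (f (s)) (f (r (f (s)) (f (s)) (g)))) (r (g) (f (r (f (s)) (f (s)) (f (s)))) (f (r (f (s)) (f (s)) (f (k (s) (s)))))))  →  (k (r (f (r (f (s)) (f (s)) (f (s)))) (f (s)) (f (r (f (s)) (f (s)) (g)))) (r (g) (f (r (f (s)) (f (s)) (f (s)))) (f (r (f (s)) (f (s)) (f (s))))))


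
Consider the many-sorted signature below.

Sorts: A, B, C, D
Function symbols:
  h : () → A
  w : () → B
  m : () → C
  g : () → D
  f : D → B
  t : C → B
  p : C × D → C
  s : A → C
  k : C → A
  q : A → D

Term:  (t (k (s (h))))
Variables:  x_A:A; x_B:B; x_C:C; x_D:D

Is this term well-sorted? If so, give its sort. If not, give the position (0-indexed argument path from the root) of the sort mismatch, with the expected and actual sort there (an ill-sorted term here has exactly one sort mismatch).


ill-sorted at position [0]: expected C, got A

      (h) : A
    (s (h)) : C
  (k (s (h))) : A
(t (k (s (h)))) : ✗ arg 0 at [0] has sort A, expected C


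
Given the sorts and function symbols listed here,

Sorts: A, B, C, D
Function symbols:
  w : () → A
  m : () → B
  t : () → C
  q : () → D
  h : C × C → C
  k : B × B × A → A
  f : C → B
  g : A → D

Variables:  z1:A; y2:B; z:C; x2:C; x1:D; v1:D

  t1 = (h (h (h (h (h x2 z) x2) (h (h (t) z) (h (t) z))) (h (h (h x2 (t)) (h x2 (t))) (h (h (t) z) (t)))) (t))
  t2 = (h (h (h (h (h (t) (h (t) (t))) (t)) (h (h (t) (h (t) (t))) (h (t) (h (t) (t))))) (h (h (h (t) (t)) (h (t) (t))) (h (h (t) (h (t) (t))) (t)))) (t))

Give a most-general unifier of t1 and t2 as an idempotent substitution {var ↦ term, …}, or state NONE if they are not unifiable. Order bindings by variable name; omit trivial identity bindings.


{x2 ↦ (t), z ↦ (h (t) (t))}


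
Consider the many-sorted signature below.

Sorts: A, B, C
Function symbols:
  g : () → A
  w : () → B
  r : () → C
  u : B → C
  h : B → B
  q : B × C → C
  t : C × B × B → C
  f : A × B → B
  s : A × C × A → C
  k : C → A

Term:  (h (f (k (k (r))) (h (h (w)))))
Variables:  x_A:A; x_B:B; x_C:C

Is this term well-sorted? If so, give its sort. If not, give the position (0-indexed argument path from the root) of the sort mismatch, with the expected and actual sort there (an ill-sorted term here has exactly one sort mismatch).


ill-sorted at position [0, 0, 0]: expected C, got A

        (r) : C
      (k (r)) : A
    (k (k (r))) : ✗ arg 0 at [0, 0, 0] has sort A, expected C
        (w) : B
      (h (w)) : B
    (h (h (w))) : B


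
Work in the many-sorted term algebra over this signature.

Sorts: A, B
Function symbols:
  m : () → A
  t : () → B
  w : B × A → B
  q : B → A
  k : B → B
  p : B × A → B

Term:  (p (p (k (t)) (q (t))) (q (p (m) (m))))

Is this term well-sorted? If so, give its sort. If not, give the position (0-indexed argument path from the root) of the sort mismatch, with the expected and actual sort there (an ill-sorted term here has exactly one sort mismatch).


ill-sorted at position [1, 0, 0]: expected B, got A

      (t) : B
    (k (t)) : B
      (t) : B
    (q (t)) : A
  (p (k (t)) (q (t))) : B
      (m) : A
      (m) : A
    (p (m) (m)) : ✗ arg 0 at [1, 0, 0] has sort A, expected B


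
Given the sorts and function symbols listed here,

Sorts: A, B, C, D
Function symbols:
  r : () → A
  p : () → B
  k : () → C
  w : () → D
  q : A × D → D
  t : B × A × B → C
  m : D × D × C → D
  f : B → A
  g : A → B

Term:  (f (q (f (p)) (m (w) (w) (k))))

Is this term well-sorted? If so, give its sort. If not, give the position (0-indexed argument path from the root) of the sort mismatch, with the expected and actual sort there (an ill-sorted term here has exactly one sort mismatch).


      (p) : B
    (f (p)) : A
      (w) : D
      (w) : D
      (k) : C
    (m (w) (w) (k)) : D
  (q (f (p)) (m (w) (w) (k))) : D
(f (q (f (p)) (m (w) (w) (k)))) : ✗ arg 0 at [0] has sort D, expected B

ill-sorted at position [0]: expected B, got D


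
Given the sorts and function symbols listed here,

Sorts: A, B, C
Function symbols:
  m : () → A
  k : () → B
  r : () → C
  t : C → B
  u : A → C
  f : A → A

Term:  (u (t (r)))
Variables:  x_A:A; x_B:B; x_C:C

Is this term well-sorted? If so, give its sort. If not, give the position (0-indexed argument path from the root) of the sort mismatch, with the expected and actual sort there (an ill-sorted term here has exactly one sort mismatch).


    (r) : C
  (t (r)) : B
(u (t (r))) : ✗ arg 0 at [0] has sort B, expected A

ill-sorted at position [0]: expected A, got B


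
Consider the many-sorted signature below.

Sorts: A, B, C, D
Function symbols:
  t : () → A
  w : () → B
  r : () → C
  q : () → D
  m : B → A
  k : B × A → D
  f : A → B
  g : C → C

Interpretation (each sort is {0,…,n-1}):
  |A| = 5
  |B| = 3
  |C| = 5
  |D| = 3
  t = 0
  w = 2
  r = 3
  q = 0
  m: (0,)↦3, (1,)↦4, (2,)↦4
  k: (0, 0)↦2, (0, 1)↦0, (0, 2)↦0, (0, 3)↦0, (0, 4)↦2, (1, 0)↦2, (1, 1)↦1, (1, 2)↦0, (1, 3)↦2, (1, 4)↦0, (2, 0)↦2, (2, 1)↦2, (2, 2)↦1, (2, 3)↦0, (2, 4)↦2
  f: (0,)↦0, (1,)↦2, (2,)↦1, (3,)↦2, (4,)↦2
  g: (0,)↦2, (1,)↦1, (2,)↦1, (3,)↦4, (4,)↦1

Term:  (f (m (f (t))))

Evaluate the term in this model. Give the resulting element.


value = 2

  t = 0
  (f (t)) = f(0,) = 0
  (m (f (t))) = m(0,) = 3
  (f (m (f (t)))) = f(3,) = 2


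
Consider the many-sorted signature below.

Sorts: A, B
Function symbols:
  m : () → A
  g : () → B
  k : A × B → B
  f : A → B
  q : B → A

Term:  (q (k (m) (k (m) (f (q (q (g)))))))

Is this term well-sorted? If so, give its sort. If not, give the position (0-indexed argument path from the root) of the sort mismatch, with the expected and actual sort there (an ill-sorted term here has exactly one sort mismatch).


    (m) : A
      (m) : A
            (g) : B
          (q (g)) : A
        (q (q (g))) : ✗ arg 0 at [0, 1, 1, 0, 0] has sort A, expected B

ill-sorted at position [0, 1, 1, 0, 0]: expected B, got A


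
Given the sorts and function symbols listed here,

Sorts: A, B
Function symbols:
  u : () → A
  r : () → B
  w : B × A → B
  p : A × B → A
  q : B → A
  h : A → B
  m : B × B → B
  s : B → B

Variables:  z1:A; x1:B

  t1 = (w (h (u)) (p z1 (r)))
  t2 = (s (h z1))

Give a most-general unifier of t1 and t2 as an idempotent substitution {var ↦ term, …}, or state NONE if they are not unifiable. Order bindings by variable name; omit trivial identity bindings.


NONE (not unifiable)

head clash or occurs-check failure — not unifiable


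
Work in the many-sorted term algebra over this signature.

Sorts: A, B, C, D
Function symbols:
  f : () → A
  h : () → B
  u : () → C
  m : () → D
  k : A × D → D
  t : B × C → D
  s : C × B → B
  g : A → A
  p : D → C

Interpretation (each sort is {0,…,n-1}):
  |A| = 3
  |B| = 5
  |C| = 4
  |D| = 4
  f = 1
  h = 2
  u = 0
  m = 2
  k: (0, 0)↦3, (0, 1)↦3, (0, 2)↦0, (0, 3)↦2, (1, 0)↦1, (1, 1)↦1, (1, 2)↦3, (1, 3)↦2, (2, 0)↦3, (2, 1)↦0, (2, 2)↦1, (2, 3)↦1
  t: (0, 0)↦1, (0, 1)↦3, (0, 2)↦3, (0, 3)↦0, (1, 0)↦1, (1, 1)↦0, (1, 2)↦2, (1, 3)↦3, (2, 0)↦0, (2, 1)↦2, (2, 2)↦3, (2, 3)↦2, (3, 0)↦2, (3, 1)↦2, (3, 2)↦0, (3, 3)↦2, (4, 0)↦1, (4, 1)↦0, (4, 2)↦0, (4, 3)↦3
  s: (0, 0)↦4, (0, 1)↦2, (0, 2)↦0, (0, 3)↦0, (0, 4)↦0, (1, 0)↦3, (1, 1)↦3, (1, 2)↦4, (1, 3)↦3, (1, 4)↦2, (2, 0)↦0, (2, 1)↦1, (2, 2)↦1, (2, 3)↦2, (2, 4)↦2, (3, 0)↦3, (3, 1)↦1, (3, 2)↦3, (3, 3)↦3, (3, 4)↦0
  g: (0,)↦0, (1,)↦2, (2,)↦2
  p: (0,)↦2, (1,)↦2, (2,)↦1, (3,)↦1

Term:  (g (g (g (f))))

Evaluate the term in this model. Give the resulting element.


  f = 1
  (g (f)) = g(1,) = 2
  (g (g (f))) = g(2,) = 2
  (g (g (g (f)))) = g(2,) = 2

value = 2


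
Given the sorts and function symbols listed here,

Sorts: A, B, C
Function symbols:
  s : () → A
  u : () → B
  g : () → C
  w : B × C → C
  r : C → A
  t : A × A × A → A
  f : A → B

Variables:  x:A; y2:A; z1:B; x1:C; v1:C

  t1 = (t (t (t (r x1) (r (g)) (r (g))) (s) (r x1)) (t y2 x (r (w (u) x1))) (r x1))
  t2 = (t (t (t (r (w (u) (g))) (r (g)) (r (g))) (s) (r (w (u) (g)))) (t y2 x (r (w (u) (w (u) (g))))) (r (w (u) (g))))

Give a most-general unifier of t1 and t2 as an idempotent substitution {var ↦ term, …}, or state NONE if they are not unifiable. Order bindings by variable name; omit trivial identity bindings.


{x1 ↦ (w (u) (g))}


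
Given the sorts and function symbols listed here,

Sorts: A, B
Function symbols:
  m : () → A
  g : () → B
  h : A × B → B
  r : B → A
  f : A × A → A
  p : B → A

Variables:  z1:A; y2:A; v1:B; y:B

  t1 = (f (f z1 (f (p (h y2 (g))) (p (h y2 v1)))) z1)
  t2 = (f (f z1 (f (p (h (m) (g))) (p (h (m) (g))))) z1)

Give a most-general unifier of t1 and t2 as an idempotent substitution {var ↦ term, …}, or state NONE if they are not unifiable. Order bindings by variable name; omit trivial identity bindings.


{v1 ↦ (g), y2 ↦ (m)}


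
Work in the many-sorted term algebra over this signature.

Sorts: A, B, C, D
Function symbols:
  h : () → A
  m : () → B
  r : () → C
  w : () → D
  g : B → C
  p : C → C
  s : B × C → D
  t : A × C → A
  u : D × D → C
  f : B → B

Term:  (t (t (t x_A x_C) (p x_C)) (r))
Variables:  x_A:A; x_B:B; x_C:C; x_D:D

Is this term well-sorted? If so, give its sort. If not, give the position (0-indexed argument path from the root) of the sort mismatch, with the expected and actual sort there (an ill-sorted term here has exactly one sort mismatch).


well-sorted; sort = A

      x_A : A
      x_C : C
    (t x_A x_C) : A
      x_C : C
    (p x_C) : C
  (t (t x_A x_C) (p x_C)) : A
  (r) : C
(t (t (t x_A x_C) (p x_C)) (r)) : A


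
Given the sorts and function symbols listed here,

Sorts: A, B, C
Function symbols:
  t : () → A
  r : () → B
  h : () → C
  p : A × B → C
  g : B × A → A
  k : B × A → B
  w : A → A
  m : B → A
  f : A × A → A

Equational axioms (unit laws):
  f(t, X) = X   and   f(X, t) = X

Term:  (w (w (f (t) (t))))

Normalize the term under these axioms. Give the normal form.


normal form = (w (w (t)))

1. (w (w (f (t) (t))))  →  (w (w (t)))
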